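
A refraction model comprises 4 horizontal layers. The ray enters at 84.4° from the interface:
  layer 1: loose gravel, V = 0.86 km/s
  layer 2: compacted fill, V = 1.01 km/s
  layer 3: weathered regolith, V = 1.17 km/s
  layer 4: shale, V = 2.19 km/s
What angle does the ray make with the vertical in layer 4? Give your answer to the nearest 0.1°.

14.4°

From the normal: θ₁ = 90° − 84.4° = 5.6°.
Ray parameter p = sin 5.6° / 0.86 = 1.1347e-01 s/km.
sin θ_4 = p·V_4 = 1.1347e-01 × 2.19 = 0.2485.
θ_4 = arcsin 0.2485 = 14.39°.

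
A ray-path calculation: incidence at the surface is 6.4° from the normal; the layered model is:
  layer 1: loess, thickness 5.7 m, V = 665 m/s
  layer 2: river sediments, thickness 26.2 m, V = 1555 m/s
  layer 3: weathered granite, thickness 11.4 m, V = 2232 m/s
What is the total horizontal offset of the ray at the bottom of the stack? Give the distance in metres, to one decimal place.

p = sin θ₁/V₁ = sin 6.4°/665 = 1.6762e-04 s/m is conserved through the stack.
Layer 1: θ = 6.40°; offset = 5.7·tan 6.40° = 0.639 m.
Layer 2: sin θ = p·1555 = 0.2607 → θ = 15.11°; offset = 26.2·tan 15.11° = 7.074 m.
Layer 3: sin θ = p·2232 = 0.3741 → θ = 21.97°; offset = 11.4·tan 21.97° = 4.599 m.
Summing the layer offsets gives 12.312 m.

12.3 m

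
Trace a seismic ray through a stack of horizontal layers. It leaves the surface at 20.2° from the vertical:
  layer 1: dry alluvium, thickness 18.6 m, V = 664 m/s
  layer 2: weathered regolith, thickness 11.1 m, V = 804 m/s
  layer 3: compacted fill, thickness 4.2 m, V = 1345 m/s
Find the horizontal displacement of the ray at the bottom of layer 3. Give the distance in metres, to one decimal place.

Apply Snell's law at each interface; in layer i the horizontal offset is hᵢ·tan θᵢ.
Layer 1: θ = 20.20°; offset = 18.6·tan 20.20° = 6.843 m.
Layer 2: sin θ = 804·sin 20.2°/664 = 0.4181, θ = 24.71°; offset = 11.1·tan 24.71° = 5.109 m.
Layer 3: sin θ = 1345·sin 20.2°/664 = 0.6994, θ = 44.38°; offset = 4.2·tan 44.38° = 4.110 m.
Total horizontal offset = 16.063 m.

16.1 m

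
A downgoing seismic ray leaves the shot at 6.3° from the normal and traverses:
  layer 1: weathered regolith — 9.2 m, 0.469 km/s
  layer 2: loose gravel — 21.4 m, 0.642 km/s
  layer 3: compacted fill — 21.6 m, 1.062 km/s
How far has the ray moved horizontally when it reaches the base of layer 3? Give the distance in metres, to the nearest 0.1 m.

Apply Snell's law at each interface; in layer i the horizontal offset is hᵢ·tan θᵢ.
Layer 1: θ = 6.30°; offset = 9.2·tan 6.30° = 1.016 m.
Layer 2: sin θ = 0.642·sin 6.3°/0.469 = 0.1502, θ = 8.64°; offset = 21.4·tan 8.64° = 3.251 m.
Layer 3: sin θ = 1.062·sin 6.3°/0.469 = 0.2485, θ = 14.39°; offset = 21.6·tan 14.39° = 5.541 m.
Total horizontal offset = 9.808 m.

9.8 m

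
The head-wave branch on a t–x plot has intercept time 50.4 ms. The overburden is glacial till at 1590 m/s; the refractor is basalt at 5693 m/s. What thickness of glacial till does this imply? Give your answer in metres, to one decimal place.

41.7 m

θ_c = arcsin(1590/5693) = 16.22°; cos θ_c = 0.9602.
tᵢ = 2h cos θ_c/V₁ ⇒ h = tᵢ·V₁/(2 cos θ_c) = 0.0504·1590/(2·0.9602) = 41.73 m.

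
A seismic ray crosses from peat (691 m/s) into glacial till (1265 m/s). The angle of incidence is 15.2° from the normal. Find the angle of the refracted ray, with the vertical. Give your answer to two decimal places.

28.68°

Snell's law: sin θ₂ = (V₂/V₁)·sin θ₁ = (1265/691)·sin 15.2° = 0.4800.
θ₂ = arcsin 0.4800 = 28.68° from the normal.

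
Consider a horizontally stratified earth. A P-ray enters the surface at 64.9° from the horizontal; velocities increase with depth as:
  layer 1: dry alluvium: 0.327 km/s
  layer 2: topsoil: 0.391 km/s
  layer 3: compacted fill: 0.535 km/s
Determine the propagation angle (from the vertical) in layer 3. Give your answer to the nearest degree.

From the normal: θ₁ = 90° − 64.9° = 25.1°.
Ray parameter p = sin 25.1° / 0.327 = 1.2972e+00 s/km.
sin θ_3 = p·V_3 = 1.2972e+00 × 0.535 = 0.6940.
θ_3 = 43.95° from the vertical.

44°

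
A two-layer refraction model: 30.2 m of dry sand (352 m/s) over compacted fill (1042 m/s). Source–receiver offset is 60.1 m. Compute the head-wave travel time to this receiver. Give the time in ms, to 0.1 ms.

θ_c = arcsin(V₁/V₂) = arcsin(352/1042) = 19.74°, cos θ_c = 0.9412.
Intercept time tᵢ = 2h cos θ_c / V₁ = 2·30.2·0.9412/352 = 0.16150 s.
t = x/V₂ + tᵢ = 60.1/1042 + 0.16150 = 0.21918 s.

219.2 ms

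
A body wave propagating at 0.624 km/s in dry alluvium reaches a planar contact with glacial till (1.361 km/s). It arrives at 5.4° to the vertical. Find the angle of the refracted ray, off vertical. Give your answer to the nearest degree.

sin θ₁/V₁ = sin θ₂/V₂ ⇒ sin θ₂ = 1.361·sin 5.4°/0.624 = 1.361·0.0941/0.624 = 0.2053.
θ₂ = sin⁻¹(0.2053) = 11.84° (from vertical).

12°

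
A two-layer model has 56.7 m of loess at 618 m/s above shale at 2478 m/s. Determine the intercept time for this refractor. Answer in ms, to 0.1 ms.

177.7 ms

θ_c = arcsin(V₁/V₂) = arcsin(618/2478) = 14.44°; cos θ_c = 0.9684.
tᵢ = 2h·cos θ_c / V₁ = 2·56.7·0.9684 / 618 = 0.17770 s.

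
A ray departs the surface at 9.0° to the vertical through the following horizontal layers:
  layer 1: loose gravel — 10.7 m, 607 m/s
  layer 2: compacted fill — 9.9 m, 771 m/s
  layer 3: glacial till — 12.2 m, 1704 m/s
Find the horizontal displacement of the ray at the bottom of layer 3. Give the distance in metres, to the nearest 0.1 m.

9.7 m

p = sin θ₁/V₁ = sin 9.0°/607 = 2.5772e-04 s/m is conserved through the stack.
Layer 1: θ = 9.00°; offset = 10.7·tan 9.00° = 1.695 m.
Layer 2: sin θ = p·771 = 0.1987 → θ = 11.46°; offset = 9.9·tan 11.46° = 2.007 m.
Layer 3: sin θ = p·1704 = 0.4392 → θ = 26.05°; offset = 12.2·tan 26.05° = 5.963 m.
Summing the layer offsets gives 9.665 m.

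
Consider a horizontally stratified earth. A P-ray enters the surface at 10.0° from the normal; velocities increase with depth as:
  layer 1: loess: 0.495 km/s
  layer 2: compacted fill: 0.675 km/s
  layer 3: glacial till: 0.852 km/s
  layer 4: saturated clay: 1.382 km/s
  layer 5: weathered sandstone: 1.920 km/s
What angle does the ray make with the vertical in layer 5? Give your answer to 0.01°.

42.34°

Snell's law across each interface conserves sin θ / V, so sin θ_5 = V_5·sin θ₁/V₁.
sin θ_5 = 1.920 × sin 10.0° / 0.495 = 0.6735.
θ_5 = arcsin 0.6735 = 42.34°.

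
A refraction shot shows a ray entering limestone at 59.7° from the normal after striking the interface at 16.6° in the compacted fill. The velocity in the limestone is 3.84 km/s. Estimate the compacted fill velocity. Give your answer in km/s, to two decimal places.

1.27 km/s

sin 16.6° = 0.2857; sin 59.7° = 0.8634.
V₁ = V₂·(sin θ₁/sin θ₂) = 3.84·(0.2857/0.8634) = 1.27 km/s.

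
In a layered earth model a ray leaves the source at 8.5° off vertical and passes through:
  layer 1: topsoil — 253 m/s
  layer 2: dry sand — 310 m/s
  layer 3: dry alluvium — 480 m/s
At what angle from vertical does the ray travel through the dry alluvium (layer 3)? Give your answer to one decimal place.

Ray parameter p = sin 8.5° / 253 = 5.8423e-04 s/m.
sin θ_3 = p·V_3 = 5.8423e-04 × 480 = 0.2804.
θ_3 = 16.29° from the vertical.

16.3°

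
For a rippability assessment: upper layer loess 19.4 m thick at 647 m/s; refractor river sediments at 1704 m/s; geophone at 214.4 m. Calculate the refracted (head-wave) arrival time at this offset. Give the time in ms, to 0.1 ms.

181.3 ms

θ_c = arcsin(V₁/V₂) = arcsin(647/1704) = 22.31°, cos θ_c = 0.9251.
Intercept time tᵢ = 2h cos θ_c / V₁ = 2·19.4·0.9251/647 = 0.05548 s.
t = x/V₂ + tᵢ = 214.4/1704 + 0.05548 = 0.18130 s.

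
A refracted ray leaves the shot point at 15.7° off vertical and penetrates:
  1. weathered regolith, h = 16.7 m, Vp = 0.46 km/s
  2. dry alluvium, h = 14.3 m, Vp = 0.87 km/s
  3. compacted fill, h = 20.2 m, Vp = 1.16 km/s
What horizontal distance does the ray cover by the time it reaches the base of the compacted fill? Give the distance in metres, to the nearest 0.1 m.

Ray parameter p = sin 15.7° / 0.46 km/s = 5.8826e-01 s/km.
Layer 1: θ = 15.70°; offset = 16.7·tan 15.70° = 4.694 m.
Layer 2: sin θ = p·0.87 = 0.5118 → θ = 30.78°; offset = 14.3·tan 30.78° = 8.519 m.
Layer 3: sin θ = p·1.16 = 0.6824 → θ = 43.03°; offset = 20.2·tan 43.03° = 18.857 m.
Total horizontal offset = 32.070 m.

32.1 m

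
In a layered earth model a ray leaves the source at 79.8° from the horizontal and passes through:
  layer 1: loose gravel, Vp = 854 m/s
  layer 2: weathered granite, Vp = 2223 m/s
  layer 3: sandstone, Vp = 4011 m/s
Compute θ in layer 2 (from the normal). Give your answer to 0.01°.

27.45°

From the normal: θ₁ = 90° − 79.8° = 10.2°.
Snell's law across each interface conserves sin θ / V, so sin θ_2 = V_2·sin θ₁/V₁.
sin θ_2 = 2223 × sin 10.2° / 854 = 0.4610.
θ_2 = arcsin 0.4610 = 27.45°.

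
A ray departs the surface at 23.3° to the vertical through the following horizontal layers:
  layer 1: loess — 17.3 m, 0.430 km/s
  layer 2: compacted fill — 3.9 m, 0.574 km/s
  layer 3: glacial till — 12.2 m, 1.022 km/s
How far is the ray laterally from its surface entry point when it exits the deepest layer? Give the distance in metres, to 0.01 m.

Apply Snell's law at each interface; in layer i the horizontal offset is hᵢ·tan θᵢ.
Layer 1: θ = 23.30°; offset = 17.3·tan 23.30° = 7.4506 m.
Layer 2: sin θ = 0.574·sin 23.3°/0.430 = 0.5280, θ = 31.87°; offset = 3.9·tan 31.87° = 2.4248 m.
Layer 3: sin θ = 1.022·sin 23.3°/0.430 = 0.9401, θ = 70.07°; offset = 12.2·tan 70.07° = 33.6473 m.
Summing the layer offsets gives 43.5226 m.

43.52 m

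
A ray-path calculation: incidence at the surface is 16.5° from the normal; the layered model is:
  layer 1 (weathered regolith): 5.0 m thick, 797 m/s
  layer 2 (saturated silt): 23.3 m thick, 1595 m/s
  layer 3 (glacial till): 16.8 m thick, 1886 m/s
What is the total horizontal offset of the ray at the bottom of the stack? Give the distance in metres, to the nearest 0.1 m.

Ray parameter p = sin 16.5° / 797 m/s = 3.5636e-04 s/m.
Layer 1: θ = 16.50°; offset = 5.0·tan 16.50° = 1.481 m.
Layer 2: sin θ = p·1595 = 0.5684 → θ = 34.64°; offset = 23.3·tan 34.64° = 16.096 m.
Layer 3: sin θ = p·1886 = 0.6721 → θ = 42.23°; offset = 16.8·tan 42.23° = 15.248 m.
Σ offsets = 32.826 m.

32.8 m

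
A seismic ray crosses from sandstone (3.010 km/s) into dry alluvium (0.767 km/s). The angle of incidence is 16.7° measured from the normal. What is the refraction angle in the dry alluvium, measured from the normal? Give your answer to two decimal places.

4.20°

sin θ₁/V₁ = sin θ₂/V₂ ⇒ sin θ₂ = 0.767·sin 16.7°/3.010 = 0.767·0.2874/3.010 = 0.0732.
θ₂ = arcsin 0.0732 = 4.20° from the normal.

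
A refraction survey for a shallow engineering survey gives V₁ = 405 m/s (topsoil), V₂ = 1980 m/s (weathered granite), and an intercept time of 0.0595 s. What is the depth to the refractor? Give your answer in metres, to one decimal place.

h = tᵢ·V₁·V₂ / (2·√(V₂²−V₁²)).
√(V₂²−V₁²) = √(1980² − 405²) = 1938.1 m/s.
h = 0.0595 s × 405 × 1980 / (2 × 1938.1) = 12.31 m.

12.3 m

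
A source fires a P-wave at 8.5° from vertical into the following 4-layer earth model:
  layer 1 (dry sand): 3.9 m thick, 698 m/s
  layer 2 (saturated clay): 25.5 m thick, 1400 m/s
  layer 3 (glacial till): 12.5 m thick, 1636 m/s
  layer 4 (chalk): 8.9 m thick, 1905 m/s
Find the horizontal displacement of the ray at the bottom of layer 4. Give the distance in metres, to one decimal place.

Ray parameter p = sin 8.5° / 698 m/s = 2.1176e-04 s/m.
Layer 1: θ = 8.50°; offset = 3.9·tan 8.50° = 0.583 m.
Layer 2: sin θ = p·1400 = 0.2965 → θ = 17.25°; offset = 25.5·tan 17.25° = 7.916 m.
Layer 3: sin θ = p·1636 = 0.3464 → θ = 20.27°; offset = 12.5·tan 20.27° = 4.616 m.
Layer 4: sin θ = p·1905 = 0.4034 → θ = 23.79°; offset = 8.9·tan 23.79° = 3.924 m.
Total horizontal offset = 17.039 m.

17.0 m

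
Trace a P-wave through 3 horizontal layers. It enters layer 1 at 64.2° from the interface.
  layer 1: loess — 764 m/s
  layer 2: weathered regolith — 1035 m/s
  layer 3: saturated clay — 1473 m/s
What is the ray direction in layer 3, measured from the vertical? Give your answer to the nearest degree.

From the normal: θ₁ = 90° − 64.2° = 25.8°.
Ray parameter p = sin 25.8° / 764 = 5.6967e-04 s/m.
sin θ_3 = p·V_3 = 5.6967e-04 × 1473 = 0.8391.
θ_3 = 57.05° from the vertical.

57°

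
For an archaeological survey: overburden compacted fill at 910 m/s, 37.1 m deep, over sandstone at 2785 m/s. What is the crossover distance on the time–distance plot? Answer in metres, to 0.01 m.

104.16 m

x_cross = 2h·√((V₂+V₁)/(V₂−V₁)).
(V₂+V₁)/(V₂−V₁) = (2785+910)/(2785−910) = 1.9707; √ = 1.4038.
x_cross = 2·37.1·1.4038 = 104.16 m.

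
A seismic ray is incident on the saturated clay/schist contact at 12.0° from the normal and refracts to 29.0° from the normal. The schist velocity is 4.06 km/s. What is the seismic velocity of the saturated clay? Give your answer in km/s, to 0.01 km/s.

sin 12.0° = 0.2079; sin 29.0° = 0.4848.
V₁ = V₂·(sin θ₁/sin θ₂) = 4.06·(0.2079/0.4848) = 1.74 km/s.

1.74 km/s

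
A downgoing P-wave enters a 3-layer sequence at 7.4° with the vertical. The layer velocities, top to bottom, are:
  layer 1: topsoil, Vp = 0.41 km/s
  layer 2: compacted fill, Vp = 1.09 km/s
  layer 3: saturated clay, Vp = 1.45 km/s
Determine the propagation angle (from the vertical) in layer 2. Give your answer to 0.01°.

20.02°

Snell's law across each interface conserves sin θ / V, so sin θ_2 = V_2·sin θ₁/V₁.
sin θ_2 = 1.09 × sin 7.4° / 0.41 = 0.3424.
θ_2 = arcsin 0.3424 = 20.02°.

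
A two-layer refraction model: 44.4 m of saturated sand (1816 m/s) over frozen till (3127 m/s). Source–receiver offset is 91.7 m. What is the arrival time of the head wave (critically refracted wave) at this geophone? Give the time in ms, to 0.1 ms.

t = x/V₂ + 2h·√(V₂²−V₁²)/(V₁V₂).
√(V₂²−V₁²) = √(3127²−1816²) = 2545.6 m/s; delay term = 2·44.4·2545.6/(1816·3127) = 0.03981 s.
t = 91.7/3127 + 0.03981 = 0.06913 s.

69.1 ms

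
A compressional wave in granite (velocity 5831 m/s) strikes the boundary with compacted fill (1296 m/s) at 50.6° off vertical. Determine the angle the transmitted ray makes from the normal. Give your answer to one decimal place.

sin θ₁/V₁ = sin θ₂/V₂ ⇒ sin θ₂ = 1296·sin 50.6°/5831 = 1296·0.7727/5831 = 0.1717.
θ₂ = sin⁻¹(0.1717) = 9.89° (from vertical).

9.9°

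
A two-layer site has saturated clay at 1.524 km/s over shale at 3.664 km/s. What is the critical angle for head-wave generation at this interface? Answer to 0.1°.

At critical incidence the refracted ray runs along the interface (θ₂ = 90°), so sin θ_c = V₁/V₂.
θ_c = arcsin(1.524/3.664) = arcsin 0.4159 = 24.58°.

24.6°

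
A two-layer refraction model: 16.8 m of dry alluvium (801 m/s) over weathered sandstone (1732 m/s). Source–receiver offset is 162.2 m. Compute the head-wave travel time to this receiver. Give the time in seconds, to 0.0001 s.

t = x/V₂ + 2h·√(V₂²−V₁²)/(V₁V₂).
√(V₂²−V₁²) = √(1732²−801²) = 1535.7 m/s; delay term = 2·16.8·1535.7/(801·1732) = 0.03719 s.
t = 162.2/1732 + 0.03719 = 0.13084 s.

0.1308 s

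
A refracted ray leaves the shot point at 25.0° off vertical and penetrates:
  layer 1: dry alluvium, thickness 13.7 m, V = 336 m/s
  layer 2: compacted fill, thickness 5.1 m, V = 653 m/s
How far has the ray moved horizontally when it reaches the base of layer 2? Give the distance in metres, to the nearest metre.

Apply Snell's law at each interface; in layer i the horizontal offset is hᵢ·tan θᵢ.
Layer 1: θ = 25.00°; offset = 13.7·tan 25.00° = 6.388 m.
Layer 2: sin θ = 653·sin 25.0°/336 = 0.8213, θ = 55.22°; offset = 5.1·tan 55.22° = 7.343 m.
Σ offsets = 13.732 m.

14 m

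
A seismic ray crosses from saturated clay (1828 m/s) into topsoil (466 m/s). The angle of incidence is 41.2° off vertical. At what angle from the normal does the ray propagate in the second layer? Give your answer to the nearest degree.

sin θ₁/V₁ = sin θ₂/V₂ ⇒ sin θ₂ = 466·sin 41.2°/1828 = 466·0.6587/1828 = 0.1679.
θ₂ = arcsin 0.1679 = 9.67° from the normal.

10°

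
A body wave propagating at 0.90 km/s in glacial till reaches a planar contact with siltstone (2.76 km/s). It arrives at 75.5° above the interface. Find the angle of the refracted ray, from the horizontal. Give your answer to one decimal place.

Angle from the normal: 90° − 75.5° = 14.5°.
sin θ₁/V₁ = sin θ₂/V₂ ⇒ sin θ₂ = 2.76·sin 14.5°/0.90 = 2.76·0.2504/0.90 = 0.7678.
θ₂ = arcsin 0.7678 = 50.16° from the normal.
From the interface: 90° − 50.16° = 39.84°.

39.8°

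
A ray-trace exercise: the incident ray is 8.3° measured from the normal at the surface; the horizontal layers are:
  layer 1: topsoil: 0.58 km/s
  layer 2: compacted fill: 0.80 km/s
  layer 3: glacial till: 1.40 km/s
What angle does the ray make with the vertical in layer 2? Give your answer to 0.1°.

Snell's law across each interface conserves sin θ / V, so sin θ_2 = V_2·sin θ₁/V₁.
sin θ_2 = 0.80 × sin 8.3° / 0.58 = 0.1991.
θ_2 = 11.49° from the vertical.

11.5°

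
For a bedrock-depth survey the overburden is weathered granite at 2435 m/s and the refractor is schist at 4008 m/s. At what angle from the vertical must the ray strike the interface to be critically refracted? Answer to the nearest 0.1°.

37.4°

Critical incidence: sin θ_c = V₁/V₂ = 2435/4008 = 0.6075.
θ_c = arcsin 0.6075 = 37.41°.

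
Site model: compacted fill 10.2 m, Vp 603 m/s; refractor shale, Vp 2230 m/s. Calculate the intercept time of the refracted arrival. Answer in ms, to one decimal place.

tᵢ = 2h·√(V₂²−V₁²)/(V₁V₂).
√(V₂²−V₁²) = √(2230²−603²) = 2146.9 m/s.
tᵢ = 2·10.2·2146.9/(603·2230) = 0.03257 s.

32.6 ms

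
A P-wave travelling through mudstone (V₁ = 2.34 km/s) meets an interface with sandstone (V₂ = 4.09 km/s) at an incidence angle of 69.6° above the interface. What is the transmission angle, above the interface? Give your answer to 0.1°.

Angle from the normal: 90° − 69.6° = 20.4°.
Snell's law: sin θ₂ = (V₂/V₁)·sin θ₁ = (4.09/2.34)·sin 20.4° = 0.6093.
θ₂ = arcsin 0.6093 = 37.54° from the normal.
From the interface: 90° − 37.54° = 52.46°.

52.5°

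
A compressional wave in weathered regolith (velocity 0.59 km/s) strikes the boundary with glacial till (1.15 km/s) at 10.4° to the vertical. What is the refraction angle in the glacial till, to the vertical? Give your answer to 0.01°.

20.60°

sin θ₁/V₁ = sin θ₂/V₂ ⇒ sin θ₂ = 1.15·sin 10.4°/0.59 = 1.15·0.1805/0.59 = 0.3519.
θ₂ = arcsin 0.3519 = 20.60° from the normal.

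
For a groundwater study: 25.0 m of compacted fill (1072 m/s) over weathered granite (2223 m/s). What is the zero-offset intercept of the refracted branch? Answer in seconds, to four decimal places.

θ_c = arcsin(V₁/V₂) = arcsin(1072/2223) = 28.83°; cos θ_c = 0.8760.
tᵢ = 2h·cos θ_c / V₁ = 2·25.0·0.8760 / 1072 = 0.04086 s.

0.0409 s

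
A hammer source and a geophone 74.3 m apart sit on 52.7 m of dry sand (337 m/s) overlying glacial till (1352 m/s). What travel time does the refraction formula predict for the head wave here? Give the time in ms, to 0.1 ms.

t = x/V₂ + 2h·√(V₂²−V₁²)/(V₁V₂).
√(V₂²−V₁²) = √(1352²−337²) = 1309.3 m/s; delay term = 2·52.7·1309.3/(337·1352) = 0.30289 s.
t = 74.3/1352 + 0.30289 = 0.35784 s.

357.8 ms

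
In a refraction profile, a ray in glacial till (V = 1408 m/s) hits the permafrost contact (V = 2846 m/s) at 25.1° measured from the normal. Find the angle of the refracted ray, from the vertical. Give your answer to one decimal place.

59.0°

Snell's law: sin θ₂ = (V₂/V₁)·sin θ₁ = (2846/1408)·sin 25.1° = 0.8574.
θ₂ = arcsin 0.8574 = 59.03° from the normal.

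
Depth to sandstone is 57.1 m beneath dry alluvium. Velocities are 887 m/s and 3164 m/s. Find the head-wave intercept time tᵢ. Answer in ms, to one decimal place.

123.6 ms

θ_c = arcsin(V₁/V₂) = arcsin(887/3164) = 16.28°; cos θ_c = 0.9599.
tᵢ = 2h·cos θ_c / V₁ = 2·57.1·0.9599 / 887 = 0.12359 s.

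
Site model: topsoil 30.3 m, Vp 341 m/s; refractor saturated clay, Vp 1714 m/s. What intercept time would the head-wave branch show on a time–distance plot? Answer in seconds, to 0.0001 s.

tᵢ = 2h·√(V₂²−V₁²)/(V₁V₂).
√(V₂²−V₁²) = √(1714²−341²) = 1679.7 m/s.
tᵢ = 2·30.3·1679.7/(341·1714) = 0.17416 s.

0.1742 s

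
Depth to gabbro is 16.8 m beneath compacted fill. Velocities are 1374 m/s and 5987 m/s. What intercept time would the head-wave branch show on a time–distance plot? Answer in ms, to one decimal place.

23.8 ms

tᵢ = 2h·√(V₂²−V₁²)/(V₁V₂).
√(V₂²−V₁²) = √(5987²−1374²) = 5827.2 m/s.
tᵢ = 2·16.8·5827.2/(1374·5987) = 0.02380 s.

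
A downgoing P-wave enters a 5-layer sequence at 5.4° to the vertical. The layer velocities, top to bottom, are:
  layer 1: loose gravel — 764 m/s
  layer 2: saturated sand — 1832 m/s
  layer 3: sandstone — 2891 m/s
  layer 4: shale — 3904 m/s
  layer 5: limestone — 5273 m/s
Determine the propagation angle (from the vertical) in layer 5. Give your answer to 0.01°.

Snell's law across each interface conserves sin θ / V, so sin θ_5 = V_5·sin θ₁/V₁.
sin θ_5 = 5273 × sin 5.4° / 764 = 0.6495.
θ_5 = 40.51° from the vertical.

40.51°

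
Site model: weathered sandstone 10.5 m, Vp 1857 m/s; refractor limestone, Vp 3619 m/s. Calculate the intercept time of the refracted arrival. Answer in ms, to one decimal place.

9.7 ms

θ_c = arcsin(V₁/V₂) = arcsin(1857/3619) = 30.87°; cos θ_c = 0.8583.
tᵢ = 2h·cos θ_c / V₁ = 2·10.5·0.8583 / 1857 = 0.00971 s.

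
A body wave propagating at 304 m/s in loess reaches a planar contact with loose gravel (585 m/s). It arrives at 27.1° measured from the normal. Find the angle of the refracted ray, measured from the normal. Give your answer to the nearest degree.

Snell's law: sin θ₂ = (V₂/V₁)·sin θ₁ = (585/304)·sin 27.1° = 0.8766.
θ₂ = sin⁻¹(0.8766) = 61.24° (from vertical).

61°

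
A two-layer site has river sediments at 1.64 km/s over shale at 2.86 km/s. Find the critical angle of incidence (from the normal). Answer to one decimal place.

35.0°

Critical incidence: sin θ_c = V₁/V₂ = 1.64/2.86 = 0.5734.
θ_c = arcsin 0.5734 = 34.99°.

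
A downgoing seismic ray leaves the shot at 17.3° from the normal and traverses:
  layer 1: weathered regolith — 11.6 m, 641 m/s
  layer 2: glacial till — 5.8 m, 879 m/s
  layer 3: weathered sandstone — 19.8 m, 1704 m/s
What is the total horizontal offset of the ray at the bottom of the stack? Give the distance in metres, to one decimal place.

Ray parameter p = sin 17.3° / 641 m/s = 4.6392e-04 s/m.
Layer 1: θ = 17.30°; offset = 11.6·tan 17.30° = 3.613 m.
Layer 2: sin θ = p·879 = 0.4078 → θ = 24.07°; offset = 5.8·tan 24.07° = 2.590 m.
Layer 3: sin θ = p·1704 = 0.7905 → θ = 52.23°; offset = 19.8·tan 52.23° = 25.558 m.
Σ offsets = 31.761 m.

31.8 m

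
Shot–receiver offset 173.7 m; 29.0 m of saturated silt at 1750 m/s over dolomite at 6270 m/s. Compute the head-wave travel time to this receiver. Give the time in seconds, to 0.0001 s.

0.0595 s

θ_c = arcsin(V₁/V₂) = arcsin(1750/6270) = 16.21°, cos θ_c = 0.9603.
Intercept time tᵢ = 2h cos θ_c / V₁ = 2·29.0·0.9603/1750 = 0.03183 s.
t = x/V₂ + tᵢ = 173.7/6270 + 0.03183 = 0.05953 s.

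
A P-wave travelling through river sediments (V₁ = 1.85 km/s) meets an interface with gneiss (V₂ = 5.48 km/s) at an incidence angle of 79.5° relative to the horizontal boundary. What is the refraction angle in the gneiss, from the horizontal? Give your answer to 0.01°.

57.33°

Angle from the normal: 90° − 79.5° = 10.5°.
sin θ₁/V₁ = sin θ₂/V₂ ⇒ sin θ₂ = 5.48·sin 10.5°/1.85 = 5.48·0.1822/1.85 = 0.5398.
θ₂ = arcsin 0.5398 = 32.67° from the normal.
From the interface: 90° − 32.67° = 57.33°.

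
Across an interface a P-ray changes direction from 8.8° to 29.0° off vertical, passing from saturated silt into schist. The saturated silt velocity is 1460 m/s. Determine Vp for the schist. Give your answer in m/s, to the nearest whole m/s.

4627 m/s

sin 8.8° = 0.1530; sin 29.0° = 0.4848.
V₂ = V₁·(sin θ₂/sin θ₁) = 1460·(0.4848/0.1530) = 4626.72 m/s.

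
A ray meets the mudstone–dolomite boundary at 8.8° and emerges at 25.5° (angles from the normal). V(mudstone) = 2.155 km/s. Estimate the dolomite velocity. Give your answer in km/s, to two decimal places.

Snell's law: sin 8.8°/V₁ = sin 25.5°/V₂.
V₂ = V₁·sin 25.5°/sin 8.8° = 2.155 × 2.8141 = 6.06 km/s.

6.06 km/s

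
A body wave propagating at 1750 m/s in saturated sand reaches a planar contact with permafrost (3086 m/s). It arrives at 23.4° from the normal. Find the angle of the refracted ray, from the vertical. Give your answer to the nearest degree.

sin θ₁/V₁ = sin θ₂/V₂ ⇒ sin θ₂ = 3086·sin 23.4°/1750 = 3086·0.3971/1750 = 0.7003.
θ₂ = arcsin 0.7003 = 44.45° from the normal.

44°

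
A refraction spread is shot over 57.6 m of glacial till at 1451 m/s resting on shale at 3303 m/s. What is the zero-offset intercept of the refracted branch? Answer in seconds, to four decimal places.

0.0713 s

θ_c = arcsin(V₁/V₂) = arcsin(1451/3303) = 26.06°; cos θ_c = 0.8983.
tᵢ = 2h·cos θ_c / V₁ = 2·57.6·0.8983 / 1451 = 0.07132 s.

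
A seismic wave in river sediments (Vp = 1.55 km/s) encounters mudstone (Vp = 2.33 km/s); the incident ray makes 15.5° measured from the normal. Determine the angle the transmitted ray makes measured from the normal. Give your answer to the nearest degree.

sin θ₁/V₁ = sin θ₂/V₂ ⇒ sin θ₂ = 2.33·sin 15.5°/1.55 = 2.33·0.2672/1.55 = 0.4017.
θ₂ = arcsin 0.4017 = 23.69° from the normal.

24°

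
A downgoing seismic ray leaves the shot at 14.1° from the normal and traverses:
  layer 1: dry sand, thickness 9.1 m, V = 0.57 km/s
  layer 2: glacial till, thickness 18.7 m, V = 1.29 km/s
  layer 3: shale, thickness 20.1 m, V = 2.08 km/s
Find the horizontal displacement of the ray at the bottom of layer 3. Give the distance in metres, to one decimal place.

53.7 m

Apply Snell's law at each interface; in layer i the horizontal offset is hᵢ·tan θᵢ.
Layer 1: θ = 14.10°; offset = 9.1·tan 14.10° = 2.286 m.
Layer 2: sin θ = 1.29·sin 14.1°/0.57 = 0.5513, θ = 33.46°; offset = 18.7·tan 33.46° = 12.358 m.
Layer 3: sin θ = 2.08·sin 14.1°/0.57 = 0.8890, θ = 62.75°; offset = 20.1·tan 62.75° = 39.019 m.
Summing the layer offsets gives 53.663 m.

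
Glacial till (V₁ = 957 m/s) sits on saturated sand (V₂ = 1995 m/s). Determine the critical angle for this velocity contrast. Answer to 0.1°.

At critical incidence the refracted ray runs along the interface (θ₂ = 90°), so sin θ_c = V₁/V₂.
θ_c = arcsin(957/1995) = arcsin 0.4797 = 28.67°.

28.7°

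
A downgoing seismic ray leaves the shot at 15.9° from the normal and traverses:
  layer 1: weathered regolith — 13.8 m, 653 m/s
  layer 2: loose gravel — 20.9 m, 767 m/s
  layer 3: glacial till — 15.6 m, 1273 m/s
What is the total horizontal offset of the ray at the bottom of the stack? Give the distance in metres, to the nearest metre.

Ray parameter p = sin 15.9° / 653 m/s = 4.1954e-04 s/m.
Layer 1: θ = 15.90°; offset = 13.8·tan 15.90° = 3.931 m.
Layer 2: sin θ = p·767 = 0.3218 → θ = 18.77°; offset = 20.9·tan 18.77° = 7.103 m.
Layer 3: sin θ = p·1273 = 0.5341 → θ = 32.28°; offset = 15.6·tan 32.28° = 9.855 m.
Summing the layer offsets gives 20.889 m.

21 m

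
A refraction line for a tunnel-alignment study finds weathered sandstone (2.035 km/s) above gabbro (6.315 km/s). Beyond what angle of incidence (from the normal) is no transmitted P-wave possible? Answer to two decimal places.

18.80°

Critical incidence: sin θ_c = V₁/V₂ = 2.035/6.315 = 0.3222.
θ_c = arcsin 0.3222 = 18.80°.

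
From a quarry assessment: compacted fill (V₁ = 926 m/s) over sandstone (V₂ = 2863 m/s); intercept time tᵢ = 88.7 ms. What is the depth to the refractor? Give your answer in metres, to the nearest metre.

43 m

h = tᵢ·V₁·V₂ / (2·√(V₂²−V₁²)).
√(V₂²−V₁²) = √(2863² − 926²) = 2709.1 m/s.
h = 0.0887 s × 926 × 2863 / (2 × 2709.1) = 43.40 m.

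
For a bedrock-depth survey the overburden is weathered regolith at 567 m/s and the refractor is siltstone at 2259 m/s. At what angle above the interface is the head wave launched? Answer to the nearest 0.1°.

Critical incidence: sin θ_c = V₁/V₂ = 567/2259 = 0.2510.
θ_c = arcsin 0.2510 = 14.54°.
Measured from the interface: 90° − 14.54° = 75.46°.

75.5°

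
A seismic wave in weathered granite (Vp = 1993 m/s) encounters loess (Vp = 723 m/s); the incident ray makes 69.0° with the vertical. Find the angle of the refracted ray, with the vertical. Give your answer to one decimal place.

19.8°

sin θ₁/V₁ = sin θ₂/V₂ ⇒ sin θ₂ = 723·sin 69.0°/1993 = 723·0.9336/1993 = 0.3387.
θ₂ = sin⁻¹(0.3387) = 19.80° (from vertical).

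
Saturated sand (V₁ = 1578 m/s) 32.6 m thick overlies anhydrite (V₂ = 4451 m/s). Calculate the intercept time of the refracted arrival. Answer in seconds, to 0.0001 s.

0.0386 s

tᵢ = 2h·√(V₂²−V₁²)/(V₁V₂).
√(V₂²−V₁²) = √(4451²−1578²) = 4161.9 m/s.
tᵢ = 2·32.6·4161.9/(1578·4451) = 0.03863 s.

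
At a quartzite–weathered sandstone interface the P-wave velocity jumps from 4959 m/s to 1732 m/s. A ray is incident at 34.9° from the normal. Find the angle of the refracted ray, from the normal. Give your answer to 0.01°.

sin θ₁/V₁ = sin θ₂/V₂ ⇒ sin θ₂ = 1732·sin 34.9°/4959 = 1732·0.5721/4959 = 0.1998.
θ₂ = sin⁻¹(0.1998) = 11.53° (from vertical).

11.53°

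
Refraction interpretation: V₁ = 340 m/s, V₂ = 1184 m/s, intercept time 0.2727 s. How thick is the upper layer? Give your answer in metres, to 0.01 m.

48.40 m

h = tᵢ·V₁·V₂ / (2·√(V₂²−V₁²)).
√(V₂²−V₁²) = √(1184² − 340²) = 1134.1 m/s.
h = 0.2727 s × 340 × 1184 / (2 × 1134.1) = 48.40 m.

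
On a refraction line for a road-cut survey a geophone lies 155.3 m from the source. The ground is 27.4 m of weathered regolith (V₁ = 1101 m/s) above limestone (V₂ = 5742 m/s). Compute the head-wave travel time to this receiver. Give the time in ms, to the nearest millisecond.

t = x/V₂ + 2h·√(V₂²−V₁²)/(V₁V₂).
√(V₂²−V₁²) = √(5742²−1101²) = 5635.5 m/s; delay term = 2·27.4·5635.5/(1101·5742) = 0.04885 s.
t = 155.3/5742 + 0.04885 = 0.07590 s.

76 ms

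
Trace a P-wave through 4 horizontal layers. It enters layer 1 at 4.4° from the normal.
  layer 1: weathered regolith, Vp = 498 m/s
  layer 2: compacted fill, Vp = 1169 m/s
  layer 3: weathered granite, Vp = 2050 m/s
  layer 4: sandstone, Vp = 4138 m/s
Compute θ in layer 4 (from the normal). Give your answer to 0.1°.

39.6°

Ray parameter p = sin 4.4° / 498 = 1.5405e-04 s/m.
sin θ_4 = p·V_4 = 1.5405e-04 × 4138 = 0.6375.
θ_4 = arcsin 0.6375 = 39.60°.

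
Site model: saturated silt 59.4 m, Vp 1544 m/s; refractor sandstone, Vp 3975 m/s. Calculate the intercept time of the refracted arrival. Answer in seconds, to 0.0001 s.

0.0709 s

θ_c = arcsin(V₁/V₂) = arcsin(1544/3975) = 22.86°; cos θ_c = 0.9215.
tᵢ = 2h·cos θ_c / V₁ = 2·59.4·0.9215 / 1544 = 0.07090 s.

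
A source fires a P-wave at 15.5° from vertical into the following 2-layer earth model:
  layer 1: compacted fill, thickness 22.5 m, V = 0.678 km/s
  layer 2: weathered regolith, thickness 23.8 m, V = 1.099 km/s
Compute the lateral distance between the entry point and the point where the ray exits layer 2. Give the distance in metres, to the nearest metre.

18 m

p = sin θ₁/V₁ = sin 15.5°/0.678 = 3.9416e-01 s/km is conserved through the stack.
Layer 1: θ = 15.50°; offset = 22.5·tan 15.50° = 6.240 m.
Layer 2: sin θ = p·1.099 = 0.4332 → θ = 25.67°; offset = 23.8·tan 25.67° = 11.439 m.
Summing the layer offsets gives 17.678 m.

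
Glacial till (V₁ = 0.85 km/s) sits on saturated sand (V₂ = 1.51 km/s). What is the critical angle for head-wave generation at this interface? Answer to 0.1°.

34.3°

Critical incidence: sin θ_c = V₁/V₂ = 0.85/1.51 = 0.5629.
θ_c = arcsin 0.5629 = 34.26°.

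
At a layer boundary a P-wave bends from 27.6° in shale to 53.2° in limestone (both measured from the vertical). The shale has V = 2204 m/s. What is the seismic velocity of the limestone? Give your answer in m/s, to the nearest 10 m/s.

Snell's law: sin 27.6°/V₁ = sin 53.2°/V₂.
V₂ = V₁·sin 53.2°/sin 27.6° = 2204 × 1.7283 = 3809.25 m/s.

3810 m/s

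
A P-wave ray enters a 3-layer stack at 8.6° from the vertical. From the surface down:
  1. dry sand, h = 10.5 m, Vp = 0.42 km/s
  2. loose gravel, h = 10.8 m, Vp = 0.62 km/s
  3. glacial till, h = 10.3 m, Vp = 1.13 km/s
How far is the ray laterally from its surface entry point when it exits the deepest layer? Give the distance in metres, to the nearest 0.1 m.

8.6 m

Apply Snell's law at each interface; in layer i the horizontal offset is hᵢ·tan θᵢ.
Layer 1: θ = 8.60°; offset = 10.5·tan 8.60° = 1.588 m.
Layer 2: sin θ = 0.62·sin 8.6°/0.42 = 0.2207, θ = 12.75°; offset = 10.8·tan 12.75° = 2.444 m.
Layer 3: sin θ = 1.13·sin 8.6°/0.42 = 0.4023, θ = 23.72°; offset = 10.3·tan 23.72° = 4.526 m.
Summing the layer offsets gives 8.559 m.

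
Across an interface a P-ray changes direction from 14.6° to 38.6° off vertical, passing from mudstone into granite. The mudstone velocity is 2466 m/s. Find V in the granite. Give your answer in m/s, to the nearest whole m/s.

6103 m/s

sin 14.6° = 0.2521; sin 38.6° = 0.6239.
V₂ = V₁·(sin θ₂/sin θ₁) = 2466·(0.6239/0.2521) = 6103.43 m/s.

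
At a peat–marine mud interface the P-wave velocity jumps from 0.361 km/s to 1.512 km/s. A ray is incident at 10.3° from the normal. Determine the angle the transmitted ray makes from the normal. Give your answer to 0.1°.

Snell's law: sin θ₂ = (V₂/V₁)·sin θ₁ = (1.512/0.361)·sin 10.3° = 0.7489.
θ₂ = arcsin 0.7489 = 48.49° from the normal.

48.5°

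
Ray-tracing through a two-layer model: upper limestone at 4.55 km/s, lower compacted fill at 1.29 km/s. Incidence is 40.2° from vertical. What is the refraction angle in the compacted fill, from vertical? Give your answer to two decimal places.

sin θ₁/V₁ = sin θ₂/V₂ ⇒ sin θ₂ = 1.29·sin 40.2°/4.55 = 1.29·0.6455/4.55 = 0.1830.
θ₂ = arcsin 0.1830 = 10.54° from the normal.

10.54°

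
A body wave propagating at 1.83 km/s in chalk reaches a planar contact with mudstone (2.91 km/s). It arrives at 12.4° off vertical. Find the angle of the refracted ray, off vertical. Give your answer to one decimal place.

20.0°

Snell's law: sin θ₂ = (V₂/V₁)·sin θ₁ = (2.91/1.83)·sin 12.4° = 0.3415.
θ₂ = arcsin 0.3415 = 19.97° from the normal.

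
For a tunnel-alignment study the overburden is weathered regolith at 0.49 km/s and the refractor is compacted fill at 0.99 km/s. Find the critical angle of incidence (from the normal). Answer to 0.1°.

Critical incidence: sin θ_c = V₁/V₂ = 0.49/0.99 = 0.4949.
θ_c = arcsin 0.4949 = 29.67°.

29.7°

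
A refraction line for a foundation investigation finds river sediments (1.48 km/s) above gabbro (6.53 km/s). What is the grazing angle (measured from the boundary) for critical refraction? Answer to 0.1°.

76.9°

At critical incidence the refracted ray runs along the interface (θ₂ = 90°), so sin θ_c = V₁/V₂.
θ_c = arcsin(1.48/6.53) = arcsin 0.2266 = 13.10°.
Measured from the interface: 90° − 13.10° = 76.90°.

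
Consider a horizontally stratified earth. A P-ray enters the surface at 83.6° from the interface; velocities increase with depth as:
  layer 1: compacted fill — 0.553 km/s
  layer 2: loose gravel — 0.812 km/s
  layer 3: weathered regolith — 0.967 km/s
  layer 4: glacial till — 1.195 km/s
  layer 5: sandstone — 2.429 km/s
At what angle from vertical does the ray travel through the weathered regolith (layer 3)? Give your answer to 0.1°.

11.2°

From the normal: θ₁ = 90° − 83.6° = 6.4°.
Snell's law across each interface conserves sin θ / V, so sin θ_3 = V_3·sin θ₁/V₁.
sin θ_3 = 0.967 × sin 6.4° / 0.553 = 0.1949.
θ_3 = arcsin 0.1949 = 11.24°.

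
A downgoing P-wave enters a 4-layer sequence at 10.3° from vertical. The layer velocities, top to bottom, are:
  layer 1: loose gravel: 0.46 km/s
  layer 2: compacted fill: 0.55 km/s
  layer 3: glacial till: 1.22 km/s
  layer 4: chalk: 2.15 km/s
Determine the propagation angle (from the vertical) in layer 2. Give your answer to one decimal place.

12.3°

Ray parameter p = sin 10.3° / 0.46 = 3.8870e-01 s/km.
sin θ_2 = p·V_2 = 3.8870e-01 × 0.55 = 0.2138.
θ_2 = 12.34° from the vertical.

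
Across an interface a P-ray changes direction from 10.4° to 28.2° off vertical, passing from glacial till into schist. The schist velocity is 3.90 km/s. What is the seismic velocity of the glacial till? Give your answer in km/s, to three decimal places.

1.490 km/s

Snell's law: sin 10.4°/V₁ = sin 28.2°/V₂.
V₁ = V₂·sin 10.4°/sin 28.2° = 3.90 × 0.3820 = 1.490 km/s.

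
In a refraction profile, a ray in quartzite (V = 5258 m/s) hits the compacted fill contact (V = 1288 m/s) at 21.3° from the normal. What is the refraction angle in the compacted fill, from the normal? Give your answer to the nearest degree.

5°

Snell's law: sin θ₂ = (V₂/V₁)·sin θ₁ = (1288/5258)·sin 21.3° = 0.0890.
θ₂ = arcsin 0.0890 = 5.11° from the normal.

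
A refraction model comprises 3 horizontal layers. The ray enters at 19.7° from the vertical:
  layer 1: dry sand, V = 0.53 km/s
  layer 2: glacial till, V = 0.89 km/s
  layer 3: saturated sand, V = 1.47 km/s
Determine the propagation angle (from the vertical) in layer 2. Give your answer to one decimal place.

Ray parameter p = sin 19.7° / 0.53 = 6.3603e-01 s/km.
sin θ_2 = p·V_2 = 6.3603e-01 × 0.89 = 0.5661.
θ_2 = 34.48° from the vertical.

34.5°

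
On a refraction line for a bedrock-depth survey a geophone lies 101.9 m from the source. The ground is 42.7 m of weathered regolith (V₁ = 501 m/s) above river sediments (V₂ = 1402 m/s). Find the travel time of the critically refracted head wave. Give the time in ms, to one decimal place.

231.9 ms

t = x/V₂ + 2h·√(V₂²−V₁²)/(V₁V₂).
√(V₂²−V₁²) = √(1402²−501²) = 1309.4 m/s; delay term = 2·42.7·1309.4/(501·1402) = 0.15920 s.
t = 101.9/1402 + 0.15920 = 0.23189 s.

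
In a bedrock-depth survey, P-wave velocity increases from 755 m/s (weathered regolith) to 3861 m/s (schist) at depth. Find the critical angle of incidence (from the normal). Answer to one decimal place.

11.3°

At critical incidence the refracted ray runs along the interface (θ₂ = 90°), so sin θ_c = V₁/V₂.
θ_c = arcsin(755/3861) = arcsin 0.1955 = 11.28°.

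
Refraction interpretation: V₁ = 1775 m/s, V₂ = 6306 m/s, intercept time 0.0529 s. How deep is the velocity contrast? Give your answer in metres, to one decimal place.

48.9 m

h = tᵢ·V₁·V₂ / (2·√(V₂²−V₁²)).
√(V₂²−V₁²) = √(6306² − 1775²) = 6051.0 m/s.
h = 0.0529 s × 1775 × 6306 / (2 × 6051.0) = 48.93 m.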